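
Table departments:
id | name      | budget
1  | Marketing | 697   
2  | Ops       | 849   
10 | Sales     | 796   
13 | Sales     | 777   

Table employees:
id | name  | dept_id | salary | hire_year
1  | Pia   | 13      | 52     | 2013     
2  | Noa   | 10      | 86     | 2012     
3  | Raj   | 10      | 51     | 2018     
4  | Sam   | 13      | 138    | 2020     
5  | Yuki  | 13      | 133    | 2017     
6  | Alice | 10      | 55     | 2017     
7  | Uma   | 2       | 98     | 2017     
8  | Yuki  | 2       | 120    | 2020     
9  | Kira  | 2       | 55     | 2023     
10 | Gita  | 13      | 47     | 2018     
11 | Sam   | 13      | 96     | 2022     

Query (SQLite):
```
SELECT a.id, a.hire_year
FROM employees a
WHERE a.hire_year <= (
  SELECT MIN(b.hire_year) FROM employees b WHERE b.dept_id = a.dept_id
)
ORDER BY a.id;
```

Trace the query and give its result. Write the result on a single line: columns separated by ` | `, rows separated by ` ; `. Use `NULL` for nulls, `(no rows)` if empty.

For each employees row a, compute MIN(hire_year) over rows sharing a.dept_id.
Keep row a if a.hire_year <= that per-group MIN.
  dept_id=2: MIN(hire_year) = 2017
  dept_id=10: MIN(hire_year) = 2012
  dept_id=13: MIN(hire_year) = 2013

1 | 2013 ; 2 | 2012 ; 7 | 2017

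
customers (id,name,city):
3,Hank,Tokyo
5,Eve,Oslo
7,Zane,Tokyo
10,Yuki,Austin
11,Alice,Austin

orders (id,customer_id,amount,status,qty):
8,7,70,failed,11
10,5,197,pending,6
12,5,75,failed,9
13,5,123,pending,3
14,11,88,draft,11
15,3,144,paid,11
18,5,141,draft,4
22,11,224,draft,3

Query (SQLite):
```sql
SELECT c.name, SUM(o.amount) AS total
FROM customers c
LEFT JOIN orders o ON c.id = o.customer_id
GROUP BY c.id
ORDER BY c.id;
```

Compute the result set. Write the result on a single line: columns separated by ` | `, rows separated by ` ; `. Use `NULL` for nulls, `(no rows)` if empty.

Hank | 144 ; Eve | 536 ; Zane | 70 ; Yuki | NULL ; Alice | 312

LEFT JOIN keeps every customers row; unmatched ones get NULL for orders columns.
Group by customers.id and compute SUM(o.amount). SUM over an all-NULL group is NULL.
  3: ids {15} → SUM(o.amount)=144
  5: ids {10, 12, 13, 18} → SUM(o.amount)=536
  7: ids {8} → SUM(o.amount)=70
  10: ids {—} → SUM(o.amount)=NULL
  11: ids {14, 22} → SUM(o.amount)=312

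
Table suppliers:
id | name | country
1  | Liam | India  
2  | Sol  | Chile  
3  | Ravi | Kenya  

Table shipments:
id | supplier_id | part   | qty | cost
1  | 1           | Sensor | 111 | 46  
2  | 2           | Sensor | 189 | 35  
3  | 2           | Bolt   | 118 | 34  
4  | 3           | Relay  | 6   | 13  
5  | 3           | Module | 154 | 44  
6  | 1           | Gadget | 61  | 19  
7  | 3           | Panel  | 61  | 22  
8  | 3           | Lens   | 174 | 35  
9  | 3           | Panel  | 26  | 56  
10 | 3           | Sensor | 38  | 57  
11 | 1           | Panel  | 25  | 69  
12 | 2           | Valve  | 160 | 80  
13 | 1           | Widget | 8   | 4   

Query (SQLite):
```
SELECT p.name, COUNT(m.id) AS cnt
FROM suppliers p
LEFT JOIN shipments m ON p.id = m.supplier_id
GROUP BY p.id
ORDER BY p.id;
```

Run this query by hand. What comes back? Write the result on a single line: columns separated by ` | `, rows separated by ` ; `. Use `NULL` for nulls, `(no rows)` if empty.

Liam | 4 ; Sol | 3 ; Ravi | 6

LEFT JOIN keeps every suppliers row; unmatched ones get NULL for shipments columns.
Group by suppliers.id and compute COUNT(m.id). COUNT(col) of an all-NULL group is 0.
  1: ids {1, 6, 11, 13} → COUNT(m.id)=4
  2: ids {2, 3, 12} → COUNT(m.id)=3
  3: ids {4, 5, 7, 8, 9, 10} → COUNT(m.id)=6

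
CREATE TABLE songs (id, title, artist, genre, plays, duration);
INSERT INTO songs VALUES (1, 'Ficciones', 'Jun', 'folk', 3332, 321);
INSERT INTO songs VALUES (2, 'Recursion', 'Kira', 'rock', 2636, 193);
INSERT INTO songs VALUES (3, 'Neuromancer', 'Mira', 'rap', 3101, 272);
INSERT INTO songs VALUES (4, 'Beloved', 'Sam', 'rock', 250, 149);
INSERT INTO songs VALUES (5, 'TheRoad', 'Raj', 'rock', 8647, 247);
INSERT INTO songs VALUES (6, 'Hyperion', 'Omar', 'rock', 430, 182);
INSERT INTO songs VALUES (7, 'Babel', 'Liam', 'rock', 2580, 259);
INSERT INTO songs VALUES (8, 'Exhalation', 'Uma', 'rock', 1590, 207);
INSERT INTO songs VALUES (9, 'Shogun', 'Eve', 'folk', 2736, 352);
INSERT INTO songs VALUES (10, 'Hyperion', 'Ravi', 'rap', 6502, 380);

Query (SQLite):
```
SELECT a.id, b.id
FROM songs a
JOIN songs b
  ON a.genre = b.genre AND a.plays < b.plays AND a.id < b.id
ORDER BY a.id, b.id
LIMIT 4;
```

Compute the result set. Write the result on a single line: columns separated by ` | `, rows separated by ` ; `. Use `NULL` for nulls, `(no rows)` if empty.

Pairs (a,b) with same genre, a.plays < b.plays, a.id < b.id.
genre groups: folk:{1,9} rap:{3,10} rock:{2,4,5,6,7,8}
Ordered by (a.id, b.id); first 4.

2 | 5 ; 3 | 10 ; 4 | 5 ; 4 | 6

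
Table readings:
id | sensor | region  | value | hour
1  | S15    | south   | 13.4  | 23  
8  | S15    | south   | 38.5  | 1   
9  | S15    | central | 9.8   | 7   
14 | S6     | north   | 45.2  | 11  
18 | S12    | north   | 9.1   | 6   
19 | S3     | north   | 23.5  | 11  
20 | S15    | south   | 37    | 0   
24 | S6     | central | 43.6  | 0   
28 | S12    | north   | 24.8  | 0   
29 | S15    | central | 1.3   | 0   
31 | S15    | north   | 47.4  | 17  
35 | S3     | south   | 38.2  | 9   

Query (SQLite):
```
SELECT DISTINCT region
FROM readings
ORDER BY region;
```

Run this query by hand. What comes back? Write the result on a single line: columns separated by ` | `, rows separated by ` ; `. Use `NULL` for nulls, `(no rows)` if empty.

Collect distinct region values from readings.

central ; north ; south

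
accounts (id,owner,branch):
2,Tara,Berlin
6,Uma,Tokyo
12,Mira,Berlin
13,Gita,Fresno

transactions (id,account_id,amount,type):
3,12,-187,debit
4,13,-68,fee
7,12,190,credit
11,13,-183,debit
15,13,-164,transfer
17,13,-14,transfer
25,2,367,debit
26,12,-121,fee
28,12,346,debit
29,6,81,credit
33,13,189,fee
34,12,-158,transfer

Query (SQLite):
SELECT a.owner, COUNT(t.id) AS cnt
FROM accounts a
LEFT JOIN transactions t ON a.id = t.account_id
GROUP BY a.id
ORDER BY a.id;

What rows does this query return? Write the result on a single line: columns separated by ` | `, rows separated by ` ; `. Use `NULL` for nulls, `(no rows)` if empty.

Tara | 1 ; Uma | 1 ; Mira | 5 ; Gita | 5

LEFT JOIN keeps every accounts row; unmatched ones get NULL for transactions columns.
Group by accounts.id and compute COUNT(t.id). COUNT(col) of an all-NULL group is 0.
  2: ids {25} → COUNT(t.id)=1
  6: ids {29} → COUNT(t.id)=1
  12: ids {3, 7, 26, 28, 34} → COUNT(t.id)=5
  13: ids {4, 11, 15, 17, 33} → COUNT(t.id)=5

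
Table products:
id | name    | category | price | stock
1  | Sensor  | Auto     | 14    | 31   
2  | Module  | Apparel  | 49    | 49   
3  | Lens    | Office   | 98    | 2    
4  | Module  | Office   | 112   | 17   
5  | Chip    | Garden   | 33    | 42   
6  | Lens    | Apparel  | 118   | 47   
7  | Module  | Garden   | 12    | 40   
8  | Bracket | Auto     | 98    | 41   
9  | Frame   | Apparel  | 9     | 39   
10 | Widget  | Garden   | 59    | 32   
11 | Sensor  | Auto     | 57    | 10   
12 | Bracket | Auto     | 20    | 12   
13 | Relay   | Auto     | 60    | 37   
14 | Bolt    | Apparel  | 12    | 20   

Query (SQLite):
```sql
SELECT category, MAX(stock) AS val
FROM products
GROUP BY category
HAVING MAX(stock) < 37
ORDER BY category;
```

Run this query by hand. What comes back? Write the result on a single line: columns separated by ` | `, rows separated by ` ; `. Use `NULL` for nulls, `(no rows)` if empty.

Office | 17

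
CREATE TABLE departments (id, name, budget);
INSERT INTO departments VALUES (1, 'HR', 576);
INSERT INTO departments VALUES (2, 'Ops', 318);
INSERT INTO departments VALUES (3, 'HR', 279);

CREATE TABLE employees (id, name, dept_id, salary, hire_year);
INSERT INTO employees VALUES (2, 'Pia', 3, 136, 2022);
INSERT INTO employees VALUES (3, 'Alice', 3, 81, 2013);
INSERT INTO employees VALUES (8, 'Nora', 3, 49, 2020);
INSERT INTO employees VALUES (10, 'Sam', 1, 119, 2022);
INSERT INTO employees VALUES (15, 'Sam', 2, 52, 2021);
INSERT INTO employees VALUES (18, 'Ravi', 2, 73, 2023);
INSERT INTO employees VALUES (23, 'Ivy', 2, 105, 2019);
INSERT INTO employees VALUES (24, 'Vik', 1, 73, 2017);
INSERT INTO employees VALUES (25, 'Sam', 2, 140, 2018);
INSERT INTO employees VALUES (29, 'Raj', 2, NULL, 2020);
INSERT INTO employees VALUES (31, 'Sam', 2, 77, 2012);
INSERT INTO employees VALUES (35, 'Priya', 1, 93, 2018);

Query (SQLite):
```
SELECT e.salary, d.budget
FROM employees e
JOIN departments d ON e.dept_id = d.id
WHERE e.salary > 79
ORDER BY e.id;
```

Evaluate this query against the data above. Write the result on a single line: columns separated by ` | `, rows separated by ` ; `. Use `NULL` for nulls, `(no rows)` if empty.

136 | 279 ; 81 | 279 ; 119 | 576 ; 105 | 318 ; 140 | 318 ; 93 | 576

Each employees row matches the departments row where dept_id = departments.id.
Then keep rows with e.salary > 79.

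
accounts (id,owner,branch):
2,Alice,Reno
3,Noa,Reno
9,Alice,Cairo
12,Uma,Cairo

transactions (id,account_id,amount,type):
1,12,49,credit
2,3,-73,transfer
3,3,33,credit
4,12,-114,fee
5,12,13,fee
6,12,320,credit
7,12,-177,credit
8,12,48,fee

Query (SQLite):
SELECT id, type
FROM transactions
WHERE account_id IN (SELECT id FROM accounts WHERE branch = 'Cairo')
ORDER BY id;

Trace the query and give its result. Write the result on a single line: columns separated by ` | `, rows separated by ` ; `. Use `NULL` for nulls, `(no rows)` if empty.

1 | credit ; 4 | fee ; 5 | fee ; 6 | credit ; 7 | credit ; 8 | fee

Inner query: accounts.id where branch = 'Cairo'.
Outer: keep transactions rows whose account_id is in that set.
Inner query → {9, 12}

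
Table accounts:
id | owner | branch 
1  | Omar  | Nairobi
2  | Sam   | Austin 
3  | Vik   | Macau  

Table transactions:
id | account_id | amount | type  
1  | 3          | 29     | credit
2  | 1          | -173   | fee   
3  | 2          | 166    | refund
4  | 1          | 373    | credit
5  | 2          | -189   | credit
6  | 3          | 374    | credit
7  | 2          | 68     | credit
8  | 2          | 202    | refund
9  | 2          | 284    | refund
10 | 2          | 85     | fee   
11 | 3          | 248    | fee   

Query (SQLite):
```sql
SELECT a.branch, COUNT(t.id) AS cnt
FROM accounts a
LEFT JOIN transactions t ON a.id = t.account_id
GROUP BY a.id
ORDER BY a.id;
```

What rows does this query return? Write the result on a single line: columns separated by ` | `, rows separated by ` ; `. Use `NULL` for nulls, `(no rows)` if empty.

Nairobi | 2 ; Austin | 6 ; Macau | 3

LEFT JOIN keeps every accounts row; unmatched ones get NULL for transactions columns.
Group by accounts.id and compute COUNT(t.id). COUNT(col) of an all-NULL group is 0.
  1: ids {2, 4} → COUNT(t.id)=2
  2: ids {3, 5, 7, 8, 9, 10} → COUNT(t.id)=6
  3: ids {1, 6, 11} → COUNT(t.id)=3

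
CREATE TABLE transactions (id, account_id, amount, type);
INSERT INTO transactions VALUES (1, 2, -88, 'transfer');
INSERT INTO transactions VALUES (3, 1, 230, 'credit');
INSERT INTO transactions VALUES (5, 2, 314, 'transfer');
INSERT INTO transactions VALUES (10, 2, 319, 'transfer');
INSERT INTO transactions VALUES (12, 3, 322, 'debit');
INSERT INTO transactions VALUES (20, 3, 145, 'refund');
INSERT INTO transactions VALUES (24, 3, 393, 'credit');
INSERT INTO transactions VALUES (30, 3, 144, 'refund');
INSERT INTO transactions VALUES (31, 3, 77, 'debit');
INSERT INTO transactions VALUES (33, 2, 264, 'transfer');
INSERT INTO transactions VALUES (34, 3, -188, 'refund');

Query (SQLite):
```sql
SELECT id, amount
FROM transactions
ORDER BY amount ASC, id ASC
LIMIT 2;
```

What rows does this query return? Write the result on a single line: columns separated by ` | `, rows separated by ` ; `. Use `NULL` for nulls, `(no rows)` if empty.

Sort by amount asc, tiebreak id asc: (-188, id=34), (-88, id=1), (77, id=31), (144, id=30), (145, id=20) …. Take first 2.

34 | -188 ; 1 | -88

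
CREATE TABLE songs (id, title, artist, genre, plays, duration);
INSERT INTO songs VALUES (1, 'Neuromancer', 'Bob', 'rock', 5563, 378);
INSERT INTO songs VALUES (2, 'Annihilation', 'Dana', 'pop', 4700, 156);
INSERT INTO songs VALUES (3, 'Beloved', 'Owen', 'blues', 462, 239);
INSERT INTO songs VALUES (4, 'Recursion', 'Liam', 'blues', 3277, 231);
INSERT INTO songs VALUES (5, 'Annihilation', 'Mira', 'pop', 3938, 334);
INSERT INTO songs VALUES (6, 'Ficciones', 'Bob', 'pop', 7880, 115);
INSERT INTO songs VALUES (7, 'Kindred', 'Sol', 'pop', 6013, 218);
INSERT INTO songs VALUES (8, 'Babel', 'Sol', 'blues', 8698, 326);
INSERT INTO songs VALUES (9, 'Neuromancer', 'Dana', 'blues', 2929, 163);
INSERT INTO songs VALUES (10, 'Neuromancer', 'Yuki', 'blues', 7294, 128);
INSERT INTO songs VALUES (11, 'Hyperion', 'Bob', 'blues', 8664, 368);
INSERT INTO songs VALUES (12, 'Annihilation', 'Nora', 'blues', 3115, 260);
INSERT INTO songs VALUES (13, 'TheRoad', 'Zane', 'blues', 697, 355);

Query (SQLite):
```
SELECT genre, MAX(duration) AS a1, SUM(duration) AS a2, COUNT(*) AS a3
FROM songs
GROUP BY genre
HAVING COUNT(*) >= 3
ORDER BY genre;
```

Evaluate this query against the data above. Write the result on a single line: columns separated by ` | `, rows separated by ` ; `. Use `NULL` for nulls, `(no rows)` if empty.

blues | 368 | 2070 | 8 ; pop | 334 | 823 | 4

Group songs by genre.
Per group compute: MAX(duration), SUM(duration), COUNT(*).
HAVING: drop groups with fewer than 3 rows.
  blues: ids {3, 4, 8, 9, 10, 11, 12, 13} → MAX(duration)=368, SUM(duration)=2070, COUNT(*)=8
  pop: ids {2, 5, 6, 7} → MAX(duration)=334, SUM(duration)=823, COUNT(*)=4
  rock: ids {1} → MAX(duration)=378, SUM(duration)=378, COUNT(*)=1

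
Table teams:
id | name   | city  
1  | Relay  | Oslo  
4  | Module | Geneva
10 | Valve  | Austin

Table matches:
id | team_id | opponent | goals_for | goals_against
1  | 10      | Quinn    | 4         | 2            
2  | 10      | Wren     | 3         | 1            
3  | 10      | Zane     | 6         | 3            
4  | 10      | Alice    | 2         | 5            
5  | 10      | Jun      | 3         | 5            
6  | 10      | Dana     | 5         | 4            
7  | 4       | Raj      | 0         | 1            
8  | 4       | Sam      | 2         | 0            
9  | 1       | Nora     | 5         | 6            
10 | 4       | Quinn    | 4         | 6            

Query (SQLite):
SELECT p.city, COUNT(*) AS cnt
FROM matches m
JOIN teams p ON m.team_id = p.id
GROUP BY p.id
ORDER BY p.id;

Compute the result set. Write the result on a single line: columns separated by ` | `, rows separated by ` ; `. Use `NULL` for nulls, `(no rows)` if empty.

Join each matches row to its teams via team_id.
Group joined rows by teams.id; compute COUNT(*) per group.
  1: ids {9} → COUNT(*)=1
  4: ids {7, 8, 10} → COUNT(*)=3
  10: ids {1, 2, 3, 4, 5, 6} → COUNT(*)=6

Oslo | 1 ; Geneva | 3 ; Austin | 6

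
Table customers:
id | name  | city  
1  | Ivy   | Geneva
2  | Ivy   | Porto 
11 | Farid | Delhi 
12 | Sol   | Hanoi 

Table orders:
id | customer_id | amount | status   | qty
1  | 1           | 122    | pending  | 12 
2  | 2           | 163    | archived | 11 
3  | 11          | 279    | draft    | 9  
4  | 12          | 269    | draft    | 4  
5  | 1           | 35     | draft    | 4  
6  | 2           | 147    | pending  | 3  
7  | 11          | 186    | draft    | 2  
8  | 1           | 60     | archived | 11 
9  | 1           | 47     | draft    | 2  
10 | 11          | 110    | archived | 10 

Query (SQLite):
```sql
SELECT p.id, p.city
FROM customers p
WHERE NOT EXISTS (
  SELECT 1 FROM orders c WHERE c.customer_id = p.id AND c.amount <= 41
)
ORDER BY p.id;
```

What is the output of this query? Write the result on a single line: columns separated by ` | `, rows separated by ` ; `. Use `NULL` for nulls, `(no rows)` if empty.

2 | Porto ; 11 | Delhi ; 12 | Hanoi

For each customers row, check whether any orders with matching customer_id has amount <= 41.
Keep rows where that is false.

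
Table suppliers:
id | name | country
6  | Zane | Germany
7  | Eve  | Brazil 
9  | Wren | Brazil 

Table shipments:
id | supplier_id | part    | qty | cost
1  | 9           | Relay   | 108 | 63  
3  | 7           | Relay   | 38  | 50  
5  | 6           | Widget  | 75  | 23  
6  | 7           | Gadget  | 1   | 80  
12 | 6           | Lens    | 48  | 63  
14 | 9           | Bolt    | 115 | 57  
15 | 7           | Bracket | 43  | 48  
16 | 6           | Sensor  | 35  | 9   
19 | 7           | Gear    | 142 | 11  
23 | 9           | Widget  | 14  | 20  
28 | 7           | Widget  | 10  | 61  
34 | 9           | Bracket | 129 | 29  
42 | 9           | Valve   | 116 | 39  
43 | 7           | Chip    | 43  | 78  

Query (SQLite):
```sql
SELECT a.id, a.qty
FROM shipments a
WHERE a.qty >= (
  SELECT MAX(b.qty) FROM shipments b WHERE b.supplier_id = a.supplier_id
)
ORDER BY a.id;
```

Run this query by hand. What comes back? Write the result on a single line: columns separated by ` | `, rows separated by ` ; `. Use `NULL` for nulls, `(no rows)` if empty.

5 | 75 ; 19 | 142 ; 34 | 129

For each shipments row a, compute MAX(qty) over rows sharing a.supplier_id.
Keep row a if a.qty >= that per-group MAX.
  supplier_id=6: MAX(qty) = 75
  supplier_id=7: MAX(qty) = 142
  supplier_id=9: MAX(qty) = 129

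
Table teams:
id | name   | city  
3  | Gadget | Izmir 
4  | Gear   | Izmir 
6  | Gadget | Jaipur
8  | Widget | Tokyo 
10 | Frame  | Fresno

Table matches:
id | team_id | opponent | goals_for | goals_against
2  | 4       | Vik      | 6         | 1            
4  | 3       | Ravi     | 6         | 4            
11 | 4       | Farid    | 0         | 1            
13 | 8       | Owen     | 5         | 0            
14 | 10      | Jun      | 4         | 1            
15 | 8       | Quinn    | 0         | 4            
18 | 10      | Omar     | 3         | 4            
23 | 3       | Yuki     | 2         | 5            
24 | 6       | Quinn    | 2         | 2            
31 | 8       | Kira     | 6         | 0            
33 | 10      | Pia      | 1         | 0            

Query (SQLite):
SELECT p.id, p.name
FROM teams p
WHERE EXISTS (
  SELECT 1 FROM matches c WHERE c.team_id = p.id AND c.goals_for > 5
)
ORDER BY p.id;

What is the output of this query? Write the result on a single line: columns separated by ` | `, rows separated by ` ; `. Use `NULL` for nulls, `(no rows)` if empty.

3 | Gadget ; 4 | Gear ; 8 | Widget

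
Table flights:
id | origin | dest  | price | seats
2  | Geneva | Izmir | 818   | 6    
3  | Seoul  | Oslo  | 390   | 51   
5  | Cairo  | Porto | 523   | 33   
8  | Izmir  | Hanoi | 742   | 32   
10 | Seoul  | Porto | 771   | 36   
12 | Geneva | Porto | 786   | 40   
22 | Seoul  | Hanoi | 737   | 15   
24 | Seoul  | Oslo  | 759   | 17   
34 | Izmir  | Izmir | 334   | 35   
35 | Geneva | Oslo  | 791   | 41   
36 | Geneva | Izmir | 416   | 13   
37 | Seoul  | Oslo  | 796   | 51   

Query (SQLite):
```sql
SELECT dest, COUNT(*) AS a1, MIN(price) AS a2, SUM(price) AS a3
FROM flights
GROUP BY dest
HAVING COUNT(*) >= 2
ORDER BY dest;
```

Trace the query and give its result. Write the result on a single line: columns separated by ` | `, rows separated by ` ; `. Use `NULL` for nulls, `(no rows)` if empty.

Hanoi | 2 | 737 | 1479 ; Izmir | 3 | 334 | 1568 ; Oslo | 4 | 390 | 2736 ; Porto | 3 | 523 | 2080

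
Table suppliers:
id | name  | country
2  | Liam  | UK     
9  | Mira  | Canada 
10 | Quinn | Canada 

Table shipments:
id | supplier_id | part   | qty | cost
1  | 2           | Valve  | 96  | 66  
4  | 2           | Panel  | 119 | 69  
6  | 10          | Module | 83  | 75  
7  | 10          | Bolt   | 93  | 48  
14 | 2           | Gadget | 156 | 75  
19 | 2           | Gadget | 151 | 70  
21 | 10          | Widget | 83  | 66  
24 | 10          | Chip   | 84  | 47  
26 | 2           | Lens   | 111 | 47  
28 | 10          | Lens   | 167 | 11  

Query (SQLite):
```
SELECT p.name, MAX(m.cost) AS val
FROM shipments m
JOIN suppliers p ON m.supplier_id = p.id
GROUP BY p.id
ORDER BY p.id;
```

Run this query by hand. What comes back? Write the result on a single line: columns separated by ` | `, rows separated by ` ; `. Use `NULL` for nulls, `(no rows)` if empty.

Join each shipments row to its suppliers via supplier_id.
Group joined rows by suppliers.id; compute MAX(m.cost) per group.
  2: ids {1, 4, 14, 19, 26} → MAX(m.cost)=75
  10: ids {6, 7, 21, 24, 28} → MAX(m.cost)=75

Liam | 75 ; Quinn | 75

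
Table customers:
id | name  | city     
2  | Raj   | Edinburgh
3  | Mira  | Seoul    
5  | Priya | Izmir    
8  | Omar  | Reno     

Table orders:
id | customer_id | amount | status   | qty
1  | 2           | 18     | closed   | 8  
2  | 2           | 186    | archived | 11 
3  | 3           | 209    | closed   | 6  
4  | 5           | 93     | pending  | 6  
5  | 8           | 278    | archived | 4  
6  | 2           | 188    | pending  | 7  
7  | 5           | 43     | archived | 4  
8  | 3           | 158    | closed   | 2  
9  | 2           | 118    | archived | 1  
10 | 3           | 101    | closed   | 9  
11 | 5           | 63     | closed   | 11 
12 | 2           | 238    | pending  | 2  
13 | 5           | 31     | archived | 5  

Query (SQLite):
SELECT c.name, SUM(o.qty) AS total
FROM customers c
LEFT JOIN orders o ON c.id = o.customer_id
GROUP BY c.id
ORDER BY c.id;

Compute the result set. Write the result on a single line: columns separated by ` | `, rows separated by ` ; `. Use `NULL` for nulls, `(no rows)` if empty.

LEFT JOIN keeps every customers row; unmatched ones get NULL for orders columns.
Group by customers.id and compute SUM(o.qty). SUM over an all-NULL group is NULL.
  2: ids {1, 2, 6, 9, 12} → SUM(o.qty)=29
  3: ids {3, 8, 10} → SUM(o.qty)=17
  5: ids {4, 7, 11, 13} → SUM(o.qty)=26
  8: ids {5} → SUM(o.qty)=4

Raj | 29 ; Mira | 17 ; Priya | 26 ; Omar | 4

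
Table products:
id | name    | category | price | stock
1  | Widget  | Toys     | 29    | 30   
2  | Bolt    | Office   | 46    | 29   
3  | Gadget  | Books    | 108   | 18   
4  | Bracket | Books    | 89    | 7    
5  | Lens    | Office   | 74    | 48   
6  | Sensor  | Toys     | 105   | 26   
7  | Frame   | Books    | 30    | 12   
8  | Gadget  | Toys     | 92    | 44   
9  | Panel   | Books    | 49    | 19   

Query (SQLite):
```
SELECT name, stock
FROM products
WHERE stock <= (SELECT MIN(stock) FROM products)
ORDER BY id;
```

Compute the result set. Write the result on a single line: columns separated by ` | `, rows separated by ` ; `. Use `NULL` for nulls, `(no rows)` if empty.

Scalar subquery: MIN(stock) over all products rows = 7.
Keep rows where stock <= that value.

Bracket | 7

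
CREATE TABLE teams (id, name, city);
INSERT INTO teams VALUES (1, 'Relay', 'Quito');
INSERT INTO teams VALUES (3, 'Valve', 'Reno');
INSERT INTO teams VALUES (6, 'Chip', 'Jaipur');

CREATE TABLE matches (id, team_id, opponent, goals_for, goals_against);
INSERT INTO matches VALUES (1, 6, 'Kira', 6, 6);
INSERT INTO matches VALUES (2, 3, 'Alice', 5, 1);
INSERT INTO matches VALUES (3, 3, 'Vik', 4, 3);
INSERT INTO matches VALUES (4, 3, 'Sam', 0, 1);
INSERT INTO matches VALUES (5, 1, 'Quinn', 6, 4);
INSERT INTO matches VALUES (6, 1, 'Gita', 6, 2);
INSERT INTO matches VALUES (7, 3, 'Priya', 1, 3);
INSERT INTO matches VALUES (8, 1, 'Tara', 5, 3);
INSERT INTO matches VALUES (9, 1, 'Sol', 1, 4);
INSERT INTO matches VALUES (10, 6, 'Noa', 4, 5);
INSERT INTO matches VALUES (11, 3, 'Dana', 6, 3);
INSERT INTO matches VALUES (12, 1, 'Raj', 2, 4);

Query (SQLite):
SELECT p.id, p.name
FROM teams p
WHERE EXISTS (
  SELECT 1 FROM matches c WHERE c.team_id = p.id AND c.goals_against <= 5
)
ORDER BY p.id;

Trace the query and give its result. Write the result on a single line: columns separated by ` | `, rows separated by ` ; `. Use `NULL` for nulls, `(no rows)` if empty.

1 | Relay ; 3 | Valve ; 6 | Chip

For each teams row, check whether any matches with matching team_id has goals_against <= 5.
Keep rows where that is true.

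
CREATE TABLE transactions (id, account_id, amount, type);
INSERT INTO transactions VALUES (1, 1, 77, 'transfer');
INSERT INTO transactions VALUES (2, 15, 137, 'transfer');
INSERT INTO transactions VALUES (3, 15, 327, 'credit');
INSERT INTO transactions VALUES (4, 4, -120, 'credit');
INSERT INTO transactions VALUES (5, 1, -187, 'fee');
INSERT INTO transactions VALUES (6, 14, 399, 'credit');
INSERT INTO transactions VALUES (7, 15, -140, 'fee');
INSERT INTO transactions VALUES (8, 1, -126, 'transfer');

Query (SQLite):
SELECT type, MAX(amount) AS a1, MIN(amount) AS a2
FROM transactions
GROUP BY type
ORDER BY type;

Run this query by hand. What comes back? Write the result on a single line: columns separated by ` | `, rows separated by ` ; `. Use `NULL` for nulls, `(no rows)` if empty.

Group transactions by type.
Per group compute: MAX(amount), MIN(amount).
  credit: ids {3, 4, 6} → MAX(amount)=399, MIN(amount)=-120
  fee: ids {5, 7} → MAX(amount)=-140, MIN(amount)=-187
  transfer: ids {1, 2, 8} → MAX(amount)=137, MIN(amount)=-126

credit | 399 | -120 ; fee | -140 | -187 ; transfer | 137 | -126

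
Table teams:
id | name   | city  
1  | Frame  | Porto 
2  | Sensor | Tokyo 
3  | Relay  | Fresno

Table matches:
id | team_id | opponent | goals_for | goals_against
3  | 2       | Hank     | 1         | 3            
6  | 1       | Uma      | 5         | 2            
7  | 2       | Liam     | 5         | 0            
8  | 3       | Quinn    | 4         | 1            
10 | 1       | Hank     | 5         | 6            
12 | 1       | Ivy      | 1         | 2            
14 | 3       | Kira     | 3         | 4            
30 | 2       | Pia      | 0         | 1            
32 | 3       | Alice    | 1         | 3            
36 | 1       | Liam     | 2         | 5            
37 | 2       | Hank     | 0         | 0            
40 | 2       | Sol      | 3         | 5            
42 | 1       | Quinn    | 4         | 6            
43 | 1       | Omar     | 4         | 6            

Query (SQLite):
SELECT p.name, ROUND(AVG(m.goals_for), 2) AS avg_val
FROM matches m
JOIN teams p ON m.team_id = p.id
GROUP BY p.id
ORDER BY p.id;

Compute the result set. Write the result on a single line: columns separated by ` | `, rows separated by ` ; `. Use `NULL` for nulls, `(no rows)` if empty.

Frame | 3.5 ; Sensor | 1.8 ; Relay | 2.67

Join each matches row to its teams via team_id.
Group joined rows by teams.id; compute ROUND(AVG(m.goals_for), 2) per group.
  1: ids {6, 10, 12, 36, 42, 43} → ROUND(AVG(m.goals_for), 2)=3.5
  2: ids {3, 7, 30, 37, 40} → ROUND(AVG(m.goals_for), 2)=1.8
  3: ids {8, 14, 32} → ROUND(AVG(m.goals_for), 2)=2.67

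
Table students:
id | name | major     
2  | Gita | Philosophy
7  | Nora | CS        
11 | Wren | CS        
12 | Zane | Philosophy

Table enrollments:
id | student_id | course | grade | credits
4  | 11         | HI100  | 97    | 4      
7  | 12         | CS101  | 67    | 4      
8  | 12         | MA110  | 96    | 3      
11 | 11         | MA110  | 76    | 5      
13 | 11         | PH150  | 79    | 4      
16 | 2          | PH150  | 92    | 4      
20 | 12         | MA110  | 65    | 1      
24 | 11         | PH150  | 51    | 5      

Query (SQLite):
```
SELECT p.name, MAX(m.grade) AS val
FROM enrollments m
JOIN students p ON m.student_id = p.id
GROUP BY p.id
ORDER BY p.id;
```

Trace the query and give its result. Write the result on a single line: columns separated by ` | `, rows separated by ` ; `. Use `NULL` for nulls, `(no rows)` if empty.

Gita | 92 ; Wren | 97 ; Zane | 96

Join each enrollments row to its students via student_id.
Group joined rows by students.id; compute MAX(m.grade) per group.
  2: ids {16} → MAX(m.grade)=92
  11: ids {4, 11, 13, 24} → MAX(m.grade)=97
  12: ids {7, 8, 20} → MAX(m.grade)=96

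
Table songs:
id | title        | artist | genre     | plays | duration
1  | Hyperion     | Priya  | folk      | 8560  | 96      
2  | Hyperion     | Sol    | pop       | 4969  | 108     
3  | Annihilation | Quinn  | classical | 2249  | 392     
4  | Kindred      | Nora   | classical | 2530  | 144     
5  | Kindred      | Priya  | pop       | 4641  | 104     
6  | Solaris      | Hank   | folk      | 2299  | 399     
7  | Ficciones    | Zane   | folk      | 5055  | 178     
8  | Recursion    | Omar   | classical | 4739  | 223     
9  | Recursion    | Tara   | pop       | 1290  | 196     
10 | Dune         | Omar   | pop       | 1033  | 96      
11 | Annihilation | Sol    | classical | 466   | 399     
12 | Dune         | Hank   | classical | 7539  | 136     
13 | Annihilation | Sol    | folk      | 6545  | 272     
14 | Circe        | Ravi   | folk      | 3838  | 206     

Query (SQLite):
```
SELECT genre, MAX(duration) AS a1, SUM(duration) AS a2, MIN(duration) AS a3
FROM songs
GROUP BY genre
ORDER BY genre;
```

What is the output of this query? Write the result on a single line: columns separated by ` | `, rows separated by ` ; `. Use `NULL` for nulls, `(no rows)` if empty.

classical | 399 | 1294 | 136 ; folk | 399 | 1151 | 96 ; pop | 196 | 504 | 96

Group songs by genre.
Per group compute: MAX(duration), SUM(duration), MIN(duration).
  classical: ids {3, 4, 8, 11, 12} → MAX(duration)=399, SUM(duration)=1294, MIN(duration)=136
  folk: ids {1, 6, 7, 13, 14} → MAX(duration)=399, SUM(duration)=1151, MIN(duration)=96
  pop: ids {2, 5, 9, 10} → MAX(duration)=196, SUM(duration)=504, MIN(duration)=96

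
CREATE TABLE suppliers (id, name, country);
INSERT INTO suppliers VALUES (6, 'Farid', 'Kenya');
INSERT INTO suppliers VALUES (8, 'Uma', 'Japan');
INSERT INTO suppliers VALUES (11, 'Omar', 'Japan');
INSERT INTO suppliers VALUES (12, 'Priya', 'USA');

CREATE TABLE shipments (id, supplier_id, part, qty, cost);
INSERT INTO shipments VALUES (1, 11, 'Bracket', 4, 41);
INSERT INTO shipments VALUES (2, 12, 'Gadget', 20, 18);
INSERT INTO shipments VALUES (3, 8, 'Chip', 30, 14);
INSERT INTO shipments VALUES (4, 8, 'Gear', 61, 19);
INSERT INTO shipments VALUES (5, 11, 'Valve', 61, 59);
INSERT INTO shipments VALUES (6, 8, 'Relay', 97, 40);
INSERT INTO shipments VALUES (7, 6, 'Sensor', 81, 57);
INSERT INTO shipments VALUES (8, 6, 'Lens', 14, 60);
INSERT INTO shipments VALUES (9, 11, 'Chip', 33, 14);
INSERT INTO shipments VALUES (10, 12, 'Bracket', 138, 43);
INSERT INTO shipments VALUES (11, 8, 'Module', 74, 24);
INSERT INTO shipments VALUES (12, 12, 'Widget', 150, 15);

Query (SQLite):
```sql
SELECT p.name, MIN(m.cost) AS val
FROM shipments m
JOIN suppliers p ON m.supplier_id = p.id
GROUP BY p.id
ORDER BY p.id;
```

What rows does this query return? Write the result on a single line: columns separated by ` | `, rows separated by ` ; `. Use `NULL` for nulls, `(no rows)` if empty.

Farid | 57 ; Uma | 14 ; Omar | 14 ; Priya | 15

Join each shipments row to its suppliers via supplier_id.
Group joined rows by suppliers.id; compute MIN(m.cost) per group.
  6: ids {7, 8} → MIN(m.cost)=57
  8: ids {3, 4, 6, 11} → MIN(m.cost)=14
  11: ids {1, 5, 9} → MIN(m.cost)=14
  12: ids {2, 10, 12} → MIN(m.cost)=15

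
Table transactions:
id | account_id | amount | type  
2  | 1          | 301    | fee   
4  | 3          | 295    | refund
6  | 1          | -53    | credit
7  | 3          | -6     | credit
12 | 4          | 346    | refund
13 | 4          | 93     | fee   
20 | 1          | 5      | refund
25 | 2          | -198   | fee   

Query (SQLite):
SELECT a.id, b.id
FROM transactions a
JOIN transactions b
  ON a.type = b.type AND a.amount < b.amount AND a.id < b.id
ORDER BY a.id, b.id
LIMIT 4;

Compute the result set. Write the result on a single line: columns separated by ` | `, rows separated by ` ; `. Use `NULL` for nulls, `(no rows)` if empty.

4 | 12 ; 6 | 7

Pairs (a,b) with same type, a.amount < b.amount, a.id < b.id.
type groups: credit:{6,7} fee:{2,13,25} refund:{4,12,20}
Ordered by (a.id, b.id); first 4.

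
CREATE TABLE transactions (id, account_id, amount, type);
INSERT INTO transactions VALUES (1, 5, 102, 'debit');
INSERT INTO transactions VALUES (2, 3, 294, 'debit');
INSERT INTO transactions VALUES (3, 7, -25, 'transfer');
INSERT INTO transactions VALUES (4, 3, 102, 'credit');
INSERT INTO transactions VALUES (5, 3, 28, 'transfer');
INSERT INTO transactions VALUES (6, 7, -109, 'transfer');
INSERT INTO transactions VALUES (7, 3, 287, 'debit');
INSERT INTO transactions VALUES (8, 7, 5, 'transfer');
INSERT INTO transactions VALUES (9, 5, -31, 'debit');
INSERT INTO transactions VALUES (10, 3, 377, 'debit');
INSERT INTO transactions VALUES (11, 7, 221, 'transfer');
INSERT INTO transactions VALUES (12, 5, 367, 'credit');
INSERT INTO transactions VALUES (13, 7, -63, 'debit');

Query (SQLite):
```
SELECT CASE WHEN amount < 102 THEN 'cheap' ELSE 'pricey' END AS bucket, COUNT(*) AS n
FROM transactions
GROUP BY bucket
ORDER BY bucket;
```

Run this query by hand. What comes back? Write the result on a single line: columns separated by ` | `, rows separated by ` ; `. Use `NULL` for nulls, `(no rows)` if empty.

cheap | 6 ; pricey | 7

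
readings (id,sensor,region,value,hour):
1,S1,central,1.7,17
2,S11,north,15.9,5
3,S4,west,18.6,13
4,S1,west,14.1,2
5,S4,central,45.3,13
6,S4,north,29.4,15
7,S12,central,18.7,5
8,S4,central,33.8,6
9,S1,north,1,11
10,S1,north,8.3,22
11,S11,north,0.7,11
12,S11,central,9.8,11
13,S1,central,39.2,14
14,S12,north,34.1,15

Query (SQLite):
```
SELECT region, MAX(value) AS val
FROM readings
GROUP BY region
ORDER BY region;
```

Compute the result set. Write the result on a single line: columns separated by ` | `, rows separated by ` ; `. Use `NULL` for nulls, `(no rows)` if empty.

central | 45.3 ; north | 34.1 ; west | 18.6

Partition readings by region; compute MAX(value) within each group.
  central: ids {1, 5, 7, 8, 12, 13} → MAX(value)=45.3
  north: ids {2, 6, 9, 10, 11, 14} → MAX(value)=34.1
  west: ids {3, 4} → MAX(value)=18.6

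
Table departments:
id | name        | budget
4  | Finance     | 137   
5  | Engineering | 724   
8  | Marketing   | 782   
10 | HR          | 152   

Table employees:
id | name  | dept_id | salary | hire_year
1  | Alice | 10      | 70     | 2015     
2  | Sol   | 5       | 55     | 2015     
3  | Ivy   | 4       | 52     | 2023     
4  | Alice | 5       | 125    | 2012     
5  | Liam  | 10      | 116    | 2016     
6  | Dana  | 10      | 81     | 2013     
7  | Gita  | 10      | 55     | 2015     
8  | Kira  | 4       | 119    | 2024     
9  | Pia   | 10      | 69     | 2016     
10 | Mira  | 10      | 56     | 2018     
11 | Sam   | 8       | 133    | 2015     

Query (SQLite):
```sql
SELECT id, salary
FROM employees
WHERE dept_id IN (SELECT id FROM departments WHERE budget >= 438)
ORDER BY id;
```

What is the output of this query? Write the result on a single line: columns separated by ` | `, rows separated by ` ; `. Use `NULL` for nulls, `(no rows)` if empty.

2 | 55 ; 4 | 125 ; 11 | 133

Inner query: departments.id where budget >= 438.
Outer: keep employees rows whose dept_id is in that set.
Inner query → {5, 8}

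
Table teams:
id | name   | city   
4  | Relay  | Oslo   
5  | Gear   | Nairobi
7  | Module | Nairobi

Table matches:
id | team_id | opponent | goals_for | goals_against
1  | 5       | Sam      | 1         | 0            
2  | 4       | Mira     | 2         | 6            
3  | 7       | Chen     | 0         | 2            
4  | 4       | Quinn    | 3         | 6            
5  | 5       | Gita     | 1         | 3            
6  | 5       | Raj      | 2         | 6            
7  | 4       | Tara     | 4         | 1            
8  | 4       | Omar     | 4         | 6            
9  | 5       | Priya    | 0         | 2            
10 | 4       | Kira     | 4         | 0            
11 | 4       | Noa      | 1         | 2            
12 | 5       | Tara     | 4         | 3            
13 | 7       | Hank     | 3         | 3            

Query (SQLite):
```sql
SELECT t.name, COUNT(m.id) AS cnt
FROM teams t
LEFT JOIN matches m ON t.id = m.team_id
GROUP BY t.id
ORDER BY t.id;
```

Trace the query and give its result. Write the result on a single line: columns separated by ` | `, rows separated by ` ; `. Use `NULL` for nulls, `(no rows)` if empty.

Relay | 6 ; Gear | 5 ; Module | 2

LEFT JOIN keeps every teams row; unmatched ones get NULL for matches columns.
Group by teams.id and compute COUNT(m.id). COUNT(col) of an all-NULL group is 0.
  4: ids {2, 4, 7, 8, 10, 11} → COUNT(m.id)=6
  5: ids {1, 5, 6, 9, 12} → COUNT(m.id)=5
  7: ids {3, 13} → COUNT(m.id)=2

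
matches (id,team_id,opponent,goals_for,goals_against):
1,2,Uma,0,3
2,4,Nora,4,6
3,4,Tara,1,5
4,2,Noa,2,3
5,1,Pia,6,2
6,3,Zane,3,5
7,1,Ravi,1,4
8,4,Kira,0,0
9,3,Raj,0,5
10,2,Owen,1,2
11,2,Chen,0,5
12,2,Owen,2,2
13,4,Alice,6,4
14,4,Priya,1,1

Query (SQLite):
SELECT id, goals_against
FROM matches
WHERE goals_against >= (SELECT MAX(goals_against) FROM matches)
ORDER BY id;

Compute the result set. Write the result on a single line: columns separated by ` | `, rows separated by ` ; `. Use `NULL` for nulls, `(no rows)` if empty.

2 | 6

Scalar subquery: MAX(goals_against) over all matches rows = 6.
Keep rows where goals_against >= that value.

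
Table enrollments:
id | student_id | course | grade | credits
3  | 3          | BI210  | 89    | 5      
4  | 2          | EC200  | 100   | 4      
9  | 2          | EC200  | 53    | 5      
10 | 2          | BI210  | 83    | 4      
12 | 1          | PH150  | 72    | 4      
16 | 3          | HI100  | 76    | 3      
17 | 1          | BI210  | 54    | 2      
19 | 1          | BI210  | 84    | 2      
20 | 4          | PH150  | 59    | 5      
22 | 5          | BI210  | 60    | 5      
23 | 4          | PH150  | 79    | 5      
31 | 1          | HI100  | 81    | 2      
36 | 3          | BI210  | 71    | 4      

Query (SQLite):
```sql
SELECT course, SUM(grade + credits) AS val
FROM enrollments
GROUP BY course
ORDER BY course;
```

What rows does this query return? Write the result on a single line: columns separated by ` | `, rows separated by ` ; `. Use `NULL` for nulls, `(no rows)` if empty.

For each row compute grade + credits.
Group by course; take SUM of the expression per group.
  BI210: ids {3, 10, 17, 19, 22, 36} → SUM(grade + credits)=463
  EC200: ids {4, 9} → SUM(grade + credits)=162
  HI100: ids {16, 31} → SUM(grade + credits)=162
  PH150: ids {12, 20, 23} → SUM(grade + credits)=224

BI210 | 463 ; EC200 | 162 ; HI100 | 162 ; PH150 | 224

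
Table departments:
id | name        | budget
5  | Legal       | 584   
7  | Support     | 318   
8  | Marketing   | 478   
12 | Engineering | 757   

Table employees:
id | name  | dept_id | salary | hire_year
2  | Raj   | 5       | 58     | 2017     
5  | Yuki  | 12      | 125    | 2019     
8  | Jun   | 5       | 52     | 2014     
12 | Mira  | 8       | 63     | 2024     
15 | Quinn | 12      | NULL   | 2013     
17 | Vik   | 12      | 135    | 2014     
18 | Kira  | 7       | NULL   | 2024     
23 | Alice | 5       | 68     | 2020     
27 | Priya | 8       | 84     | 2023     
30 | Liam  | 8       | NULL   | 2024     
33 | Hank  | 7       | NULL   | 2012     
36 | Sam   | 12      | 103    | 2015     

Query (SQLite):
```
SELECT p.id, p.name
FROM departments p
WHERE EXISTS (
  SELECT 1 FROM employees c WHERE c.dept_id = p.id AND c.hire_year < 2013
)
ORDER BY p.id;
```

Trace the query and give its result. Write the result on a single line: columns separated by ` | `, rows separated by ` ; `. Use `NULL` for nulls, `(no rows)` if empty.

For each departments row, check whether any employees with matching dept_id has hire_year < 2013.
Keep rows where that is true.

7 | Support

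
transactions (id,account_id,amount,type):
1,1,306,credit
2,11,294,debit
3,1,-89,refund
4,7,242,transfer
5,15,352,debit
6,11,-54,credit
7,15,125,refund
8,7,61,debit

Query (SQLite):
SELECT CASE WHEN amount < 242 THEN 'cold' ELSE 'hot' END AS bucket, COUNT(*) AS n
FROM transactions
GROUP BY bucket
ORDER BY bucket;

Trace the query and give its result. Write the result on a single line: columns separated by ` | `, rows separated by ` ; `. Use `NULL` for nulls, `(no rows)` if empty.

cold | 4 ; hot | 4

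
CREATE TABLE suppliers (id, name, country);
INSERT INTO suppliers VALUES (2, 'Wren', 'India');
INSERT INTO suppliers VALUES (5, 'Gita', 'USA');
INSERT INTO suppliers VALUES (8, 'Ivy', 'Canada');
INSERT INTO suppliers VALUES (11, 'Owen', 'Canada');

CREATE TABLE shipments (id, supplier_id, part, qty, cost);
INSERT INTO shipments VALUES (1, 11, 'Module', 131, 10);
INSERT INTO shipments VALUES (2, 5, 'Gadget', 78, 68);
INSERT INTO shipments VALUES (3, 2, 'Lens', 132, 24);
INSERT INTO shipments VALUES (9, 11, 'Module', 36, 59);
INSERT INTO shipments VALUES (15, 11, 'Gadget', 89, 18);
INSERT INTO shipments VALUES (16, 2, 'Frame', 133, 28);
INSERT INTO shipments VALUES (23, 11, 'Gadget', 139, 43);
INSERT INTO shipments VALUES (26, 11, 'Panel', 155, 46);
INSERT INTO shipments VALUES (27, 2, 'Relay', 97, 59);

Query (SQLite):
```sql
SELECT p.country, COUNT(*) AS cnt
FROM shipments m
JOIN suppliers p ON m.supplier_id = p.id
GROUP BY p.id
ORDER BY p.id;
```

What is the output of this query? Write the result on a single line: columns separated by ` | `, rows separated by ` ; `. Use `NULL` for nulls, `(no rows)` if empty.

India | 3 ; USA | 1 ; Canada | 5

Join each shipments row to its suppliers via supplier_id.
Group joined rows by suppliers.id; compute COUNT(*) per group.
  2: ids {3, 16, 27} → COUNT(*)=3
  5: ids {2} → COUNT(*)=1
  11: ids {1, 9, 15, 23, 26} → COUNT(*)=5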